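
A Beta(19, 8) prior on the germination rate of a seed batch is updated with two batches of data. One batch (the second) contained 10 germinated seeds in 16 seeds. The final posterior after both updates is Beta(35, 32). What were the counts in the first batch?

6 germinated seeds and 18 non-germinating seeds

Because Beta–binomial updating is additive in the counts, the combined data contributed (α_post−α_prior, β_post−β_prior) successes and failures.
Total across both batches: 35−19=16 germinated seeds, 32−8=24 non-germinating seeds.
Subtract the second batch: 16−10=6 germinated seeds and 24−6=18 non-germinating seeds.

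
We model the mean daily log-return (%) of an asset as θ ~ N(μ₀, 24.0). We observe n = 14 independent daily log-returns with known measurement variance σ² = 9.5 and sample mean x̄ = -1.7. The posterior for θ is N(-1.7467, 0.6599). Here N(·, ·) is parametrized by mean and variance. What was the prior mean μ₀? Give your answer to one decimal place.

With known observation variance, the Normal–Normal posterior has precision τ_n = τ₀ + n/σ² and mean μ_n = (τ₀μ₀ + (n/σ²)x̄)/τ_n.
Here τ₀ = 1/24.0 = 0.041667 and τ_data = 14/9.5 = 1.473684, so τ_n = 1.515351.
Rearranging for μ₀: μ₀ = (μ_n·τ_n − τ_data·x̄)/τ₀ = (-1.7467·1.515351 − 1.473684·-1.7) / 0.041667 = -0.141601/0.041667 ≈ -3.4.

μ₀ = -3.4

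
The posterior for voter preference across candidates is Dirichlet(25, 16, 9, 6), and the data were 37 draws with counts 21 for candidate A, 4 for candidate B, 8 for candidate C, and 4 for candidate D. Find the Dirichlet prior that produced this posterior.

For a Dirichlet(α) prior with multinomial counts c, the posterior is Dirichlet(α + c) componentwise.
Subtract each count from the matching posterior parameter: 25−21=4, 16−4=12, 9−8=1, 6−4=2.

Dirichlet(4, 12, 1, 2)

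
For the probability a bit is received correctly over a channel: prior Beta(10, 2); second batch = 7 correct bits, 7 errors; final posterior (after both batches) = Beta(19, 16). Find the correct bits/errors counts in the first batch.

Sequential conjugate updates are equivalent to a single update on the pooled data, so total successes = posterior α − prior α and total failures = posterior β − prior β.
Total across both batches: 19−10=9 correct bits, 16−2=14 errors.
Subtract the second batch: 9−7=2 correct bits and 14−7=7 errors.

2 correct bits and 7 errors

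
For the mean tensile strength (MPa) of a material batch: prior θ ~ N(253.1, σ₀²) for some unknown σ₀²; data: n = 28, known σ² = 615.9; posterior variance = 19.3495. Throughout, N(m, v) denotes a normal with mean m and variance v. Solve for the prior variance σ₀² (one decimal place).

Posterior precision equals prior precision plus data precision: 1/σ_n² = 1/σ₀² + n/σ².
So 1/σ₀² = 1/19.3495 − 28/615.9 = 0.051681 − 0.045462 = 0.006219.
Hence σ₀² = 1/0.006219 ≈ 160.8.

σ₀² = 160.8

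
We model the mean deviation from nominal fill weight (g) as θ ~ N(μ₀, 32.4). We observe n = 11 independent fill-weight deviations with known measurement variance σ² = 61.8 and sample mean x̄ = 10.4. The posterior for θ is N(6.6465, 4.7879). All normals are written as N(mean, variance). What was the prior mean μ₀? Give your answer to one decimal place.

The posterior mean is a precision-weighted average: μ_n = (τ₀μ₀ + τ_data·x̄)/(τ₀+τ_data), with τ₀=1/σ₀² and τ_data=n/σ².
Here τ₀ = 1/32.4 = 0.030864 and τ_data = 11/61.8 = 0.177994, so τ_n = 0.208858.
Rearranging for μ₀: μ₀ = (μ_n·τ_n − τ_data·x̄)/τ₀ = (6.6465·0.208858 − 0.177994·10.4) / 0.030864 = -0.462963/0.030864 ≈ -15.0.

μ₀ = -15.0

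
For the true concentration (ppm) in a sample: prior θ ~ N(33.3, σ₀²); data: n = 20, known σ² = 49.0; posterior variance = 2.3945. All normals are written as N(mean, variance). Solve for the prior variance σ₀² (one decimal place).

Posterior precision equals prior precision plus data precision: 1/σ_n² = 1/σ₀² + n/σ².
So 1/σ₀² = 1/2.3945 − 20/49.0 = 0.417624 − 0.408163 = 0.009461.
Hence σ₀² = 1/0.009461 ≈ 105.7.

σ₀² = 105.7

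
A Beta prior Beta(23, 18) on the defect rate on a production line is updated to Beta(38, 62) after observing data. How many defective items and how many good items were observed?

Beta is conjugate to the binomial likelihood: posterior = Beta(a+s, b+f).
Match parameters: s=38−23=15, f=62−18=44.

15 defective items and 44 good items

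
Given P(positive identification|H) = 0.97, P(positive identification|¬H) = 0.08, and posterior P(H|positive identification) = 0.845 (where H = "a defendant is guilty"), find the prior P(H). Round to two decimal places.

Bayes' rule in odds form gives O(H|E) = O(H)·[P(E|H)/P(E|¬H)], hence O(H) = O(H|E)/LR.
Posterior odds = 0.845/(1−0.845) = 5.4516. LR = 0.97/0.08 = 12.1250.
Prior odds = 5.4516/12.1250 = 0.4496, so P(H) = 0.4496/(1+0.4496) ≈ 0.31.

P(H) = 0.31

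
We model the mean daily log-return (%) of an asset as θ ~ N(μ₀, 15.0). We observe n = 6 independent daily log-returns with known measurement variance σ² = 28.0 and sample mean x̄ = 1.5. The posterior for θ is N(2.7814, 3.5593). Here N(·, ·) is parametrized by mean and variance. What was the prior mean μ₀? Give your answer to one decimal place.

The posterior mean is a precision-weighted average: μ_n = (τ₀μ₀ + τ_data·x̄)/(τ₀+τ_data), with τ₀=1/σ₀² and τ_data=n/σ².
Here τ₀ = 1/15.0 = 0.066667 and τ_data = 6/28.0 = 0.214286, so τ_n = 0.280953.
Rearranging for μ₀: μ₀ = (μ_n·τ_n − τ_data·x̄)/τ₀ = (2.7814·0.280953 − 0.214286·1.5) / 0.066667 = 0.460014/0.066667 ≈ 6.9.

μ₀ = 6.9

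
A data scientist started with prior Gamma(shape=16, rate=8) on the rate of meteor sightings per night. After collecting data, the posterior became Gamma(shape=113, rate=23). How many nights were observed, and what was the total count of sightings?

A Gamma(α, β) prior (rate parametrization) on a Poisson rate with n observations summing to S gives posterior Gamma(α+S, β+n).
Matching: Σxᵢ = 113 − 16 = 97 and n = 23 − 8 = 15.

n = 15 nights with total 97 sightings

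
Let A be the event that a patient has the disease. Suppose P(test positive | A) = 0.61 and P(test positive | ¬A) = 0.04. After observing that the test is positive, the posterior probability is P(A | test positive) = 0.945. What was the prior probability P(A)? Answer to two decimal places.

In odds form, posterior odds = prior odds × likelihood ratio, so prior odds = posterior odds ÷ LR.
Posterior odds = 0.945/(1−0.945) = 17.1818. LR = 0.61/0.04 = 15.2500.
Prior odds = 17.1818/15.2500 = 1.1267, so P(A) = 1.1267/(1+1.1267) ≈ 0.53.

P(A) = 0.53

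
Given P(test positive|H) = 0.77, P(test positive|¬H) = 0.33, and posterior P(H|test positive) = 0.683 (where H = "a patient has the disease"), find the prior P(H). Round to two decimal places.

P(H) = 0.48

In odds form, posterior odds = prior odds × likelihood ratio, so prior odds = posterior odds ÷ LR.
Posterior odds = 0.683/(1−0.683) = 2.1546. LR = 0.77/0.33 = 2.3333.
Prior odds = 2.1546/2.3333 = 0.9234, so P(H) = 0.9234/(1+0.9234) ≈ 0.48.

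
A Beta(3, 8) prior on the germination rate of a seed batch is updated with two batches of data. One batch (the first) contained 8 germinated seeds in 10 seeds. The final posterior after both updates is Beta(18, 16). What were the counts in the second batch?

7 germinated seeds and 6 non-germinating seeds

Sequential conjugate updates are equivalent to a single update on the pooled data, so total successes = posterior α − prior α and total failures = posterior β − prior β.
Total across both batches: 18−3=15 germinated seeds, 16−8=8 non-germinating seeds.
Subtract the first batch: 15−8=7 germinated seeds and 8−2=6 non-germinating seeds.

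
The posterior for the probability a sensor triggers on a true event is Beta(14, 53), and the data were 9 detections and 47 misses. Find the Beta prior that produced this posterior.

Beta is conjugate to the binomial likelihood: posterior = Beta(a+s, b+f).
So a = 14 − 9 = 5 and b = 53 − 47 = 6.

Beta(5, 6)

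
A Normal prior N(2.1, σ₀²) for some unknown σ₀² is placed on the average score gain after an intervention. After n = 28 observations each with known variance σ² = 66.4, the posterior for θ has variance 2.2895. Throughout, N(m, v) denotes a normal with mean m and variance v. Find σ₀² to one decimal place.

σ₀² = 66.3

For the Normal–Normal model with known σ², precisions add: τ_n = τ₀ + n/σ².
So 1/σ₀² = 1/2.2895 − 28/66.4 = 0.436777 − 0.421687 = 0.015090.
Hence σ₀² = 1/0.015090 ≈ 66.3.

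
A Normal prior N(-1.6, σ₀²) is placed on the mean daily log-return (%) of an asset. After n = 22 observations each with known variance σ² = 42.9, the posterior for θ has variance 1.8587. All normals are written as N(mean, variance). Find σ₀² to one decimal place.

σ₀² = 39.7

Posterior precision equals prior precision plus data precision: 1/σ_n² = 1/σ₀² + n/σ².
So 1/σ₀² = 1/1.8587 − 22/42.9 = 0.538010 − 0.512821 = 0.025189.
Hence σ₀² = 1/0.025189 ≈ 39.7.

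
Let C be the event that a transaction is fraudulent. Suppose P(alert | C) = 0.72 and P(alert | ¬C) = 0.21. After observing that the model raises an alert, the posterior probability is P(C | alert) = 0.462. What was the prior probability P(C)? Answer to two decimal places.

P(C) = 0.20

Bayes' rule in odds form gives O(C|E) = O(C)·[P(E|C)/P(E|¬C)], hence O(C) = O(C|E)/LR.
Posterior odds = 0.462/(1−0.462) = 0.8587. LR = 0.72/0.21 = 3.4286.
Prior odds = 0.8587/3.4286 = 0.2505, so P(C) = 0.2505/(1+0.2505) ≈ 0.20.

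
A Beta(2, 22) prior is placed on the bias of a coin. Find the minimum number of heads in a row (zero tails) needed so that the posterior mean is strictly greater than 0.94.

k = 343

After k heads and 0 tails the posterior is Beta(2+k, 22), with mean (2+k)/(2+22+k).
Set (2+k)/(24+k) > 0.94 and solve: k > (0.94·24 − 2)/(1 − 0.94) = 342.667.
The smallest integer exceeding 342.667 is 343, and checking k=343: (345)/(367) = 0.9401 > 0.94.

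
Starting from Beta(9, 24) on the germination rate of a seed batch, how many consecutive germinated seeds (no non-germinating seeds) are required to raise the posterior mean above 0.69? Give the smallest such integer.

k = 45

After k germinated seeds and 0 non-germinating seeds the posterior is Beta(9+k, 24), with mean (9+k)/(9+24+k).
Set (9+k)/(33+k) > 0.69 and solve: k > (0.69·33 − 9)/(1 − 0.69) = 44.419.
The smallest integer exceeding 44.419 is 45, and checking k=45: (54)/(78) = 0.6923 > 0.69.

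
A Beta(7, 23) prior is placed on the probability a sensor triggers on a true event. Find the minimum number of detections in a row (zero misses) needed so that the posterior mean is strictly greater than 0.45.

After k detections and 0 misses the posterior is Beta(7+k, 23), with mean (7+k)/(7+23+k).
Set (7+k)/(30+k) > 0.45 and solve: k > (0.45·30 − 7)/(1 − 0.45) = 11.818.
The smallest integer exceeding 11.818 is 12, and checking k=12: (19)/(42) = 0.4524 > 0.45.

k = 12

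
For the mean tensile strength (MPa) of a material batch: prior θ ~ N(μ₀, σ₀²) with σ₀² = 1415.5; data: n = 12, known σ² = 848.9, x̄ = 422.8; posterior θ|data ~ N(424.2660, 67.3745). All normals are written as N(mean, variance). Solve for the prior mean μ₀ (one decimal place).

With known observation variance, the Normal–Normal posterior has precision τ_n = τ₀ + n/σ² and mean μ_n = (τ₀μ₀ + (n/σ²)x̄)/τ_n.
Here τ₀ = 1/1415.5 = 0.000706 and τ_data = 12/848.9 = 0.014136, so τ_n = 0.014842.
Rearranging for μ₀: μ₀ = (μ_n·τ_n − τ_data·x̄)/τ₀ = (424.2660·0.014842 − 0.014136·422.8) / 0.000706 = 0.320255/0.000706 ≈ 453.6.

μ₀ = 453.6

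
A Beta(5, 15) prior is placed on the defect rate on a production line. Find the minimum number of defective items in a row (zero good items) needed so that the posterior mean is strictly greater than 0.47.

k = 9

After k defective items and 0 good items the posterior is Beta(5+k, 15), with mean (5+k)/(5+15+k).
Set (5+k)/(20+k) > 0.47 and solve: k > (0.47·20 − 5)/(1 − 0.47) = 8.302.
The smallest integer exceeding 8.302 is 9, and checking k=9: (14)/(29) = 0.4828 > 0.47.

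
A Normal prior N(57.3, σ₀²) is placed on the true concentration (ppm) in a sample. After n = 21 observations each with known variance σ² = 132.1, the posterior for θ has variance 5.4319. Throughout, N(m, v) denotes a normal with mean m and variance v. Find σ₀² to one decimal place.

Posterior precision equals prior precision plus data precision: 1/σ_n² = 1/σ₀² + n/σ².
So 1/σ₀² = 1/5.4319 − 21/132.1 = 0.184098 − 0.158970 = 0.025128.
Hence σ₀² = 1/0.025128 ≈ 39.8.

σ₀² = 39.8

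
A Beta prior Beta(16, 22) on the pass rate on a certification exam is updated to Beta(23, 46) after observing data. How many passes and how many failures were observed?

7 passes and 24 failures

Beta is conjugate to the binomial likelihood: posterior = Beta(α+s, β+f).
Match parameters: s=23−16=7, f=46−22=24.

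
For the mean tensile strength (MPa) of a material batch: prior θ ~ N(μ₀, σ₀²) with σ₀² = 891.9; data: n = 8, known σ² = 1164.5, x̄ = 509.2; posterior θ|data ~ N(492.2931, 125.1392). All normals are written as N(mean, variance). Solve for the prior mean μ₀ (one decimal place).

μ₀ = 388.7

With known observation variance, the Normal–Normal posterior has precision τ_n = τ₀ + n/σ² and mean μ_n = (τ₀μ₀ + (n/σ²)x̄)/τ_n.
Here τ₀ = 1/891.9 = 0.001121 and τ_data = 8/1164.5 = 0.006870, so τ_n = 0.007991.
Rearranging for μ₀: μ₀ = (μ_n·τ_n − τ_data·x̄)/τ₀ = (492.2931·0.007991 − 0.006870·509.2) / 0.001121 = 0.435710/0.001121 ≈ 388.7.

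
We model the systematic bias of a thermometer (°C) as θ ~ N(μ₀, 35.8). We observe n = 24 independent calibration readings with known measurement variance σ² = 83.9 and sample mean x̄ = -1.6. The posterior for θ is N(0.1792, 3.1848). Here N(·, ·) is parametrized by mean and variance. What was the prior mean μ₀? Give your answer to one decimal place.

The posterior mean is a precision-weighted average: μ_n = (τ₀μ₀ + τ_data·x̄)/(τ₀+τ_data), with τ₀=1/σ₀² and τ_data=n/σ².
Here τ₀ = 1/35.8 = 0.027933 and τ_data = 24/83.9 = 0.286055, so τ_n = 0.313988.
Rearranging for μ₀: μ₀ = (μ_n·τ_n − τ_data·x̄)/τ₀ = (0.1792·0.313988 − 0.286055·-1.6) / 0.027933 = 0.513955/0.027933 ≈ 18.4.

μ₀ = 18.4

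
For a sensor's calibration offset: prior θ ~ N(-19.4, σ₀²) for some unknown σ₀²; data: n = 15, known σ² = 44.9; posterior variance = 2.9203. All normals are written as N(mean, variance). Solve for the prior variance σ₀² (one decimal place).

For the Normal–Normal model with known σ², precisions add: τ_n = τ₀ + n/σ².
So 1/σ₀² = 1/2.9203 − 15/44.9 = 0.342431 − 0.334076 = 0.008355.
Hence σ₀² = 1/0.008355 ≈ 119.7.

σ₀² = 119.7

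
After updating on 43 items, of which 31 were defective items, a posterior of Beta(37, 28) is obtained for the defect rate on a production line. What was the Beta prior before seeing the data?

Beta(6, 16)

A Beta(a, b) prior with s successes and f failures in binomial data gives a Beta(a+s, b+f) posterior.
Subtract the data counts: 37−31=6, 28−12=16.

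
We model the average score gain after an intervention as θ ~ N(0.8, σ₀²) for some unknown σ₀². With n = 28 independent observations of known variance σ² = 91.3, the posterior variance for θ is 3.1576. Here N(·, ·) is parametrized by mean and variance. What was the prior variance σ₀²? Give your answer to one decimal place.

For the Normal–Normal model with known σ², precisions add: τ_n = τ₀ + n/σ².
So 1/σ₀² = 1/3.1576 − 28/91.3 = 0.316696 − 0.306681 = 0.010015.
Hence σ₀² = 1/0.010015 ≈ 99.9.

σ₀² = 99.9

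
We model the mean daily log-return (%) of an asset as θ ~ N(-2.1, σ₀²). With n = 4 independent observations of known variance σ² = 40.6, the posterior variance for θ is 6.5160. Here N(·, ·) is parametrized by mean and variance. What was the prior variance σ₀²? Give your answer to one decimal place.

σ₀² = 18.2

Posterior precision equals prior precision plus data precision: 1/σ_n² = 1/σ₀² + n/σ².
So 1/σ₀² = 1/6.5160 − 4/40.6 = 0.153468 − 0.098522 = 0.054946.
Hence σ₀² = 1/0.054946 ≈ 18.2.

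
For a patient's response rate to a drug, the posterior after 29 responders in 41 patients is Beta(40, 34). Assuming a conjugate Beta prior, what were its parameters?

Beta is conjugate to the binomial likelihood: posterior = Beta(a+s, b+f).
So a = 40 − 29 = 11 and b = 34 − 12 = 22.

Beta(11, 22)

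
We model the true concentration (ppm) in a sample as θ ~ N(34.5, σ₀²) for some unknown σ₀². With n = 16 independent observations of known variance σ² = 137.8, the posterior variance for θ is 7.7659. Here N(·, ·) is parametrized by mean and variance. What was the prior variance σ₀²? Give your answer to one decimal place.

σ₀² = 79.0

For the Normal–Normal model with known σ², precisions add: τ_n = τ₀ + n/σ².
So 1/σ₀² = 1/7.7659 − 16/137.8 = 0.128768 − 0.116110 = 0.012658.
Hence σ₀² = 1/0.012658 ≈ 79.0.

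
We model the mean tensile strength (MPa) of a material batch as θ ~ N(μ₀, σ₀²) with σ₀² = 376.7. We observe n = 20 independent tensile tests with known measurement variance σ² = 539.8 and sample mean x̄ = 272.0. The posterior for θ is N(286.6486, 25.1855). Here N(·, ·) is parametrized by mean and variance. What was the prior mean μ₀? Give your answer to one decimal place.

The posterior mean is a precision-weighted average: μ_n = (τ₀μ₀ + τ_data·x̄)/(τ₀+τ_data), with τ₀=1/σ₀² and τ_data=n/σ².
Here τ₀ = 1/376.7 = 0.002655 and τ_data = 20/539.8 = 0.037051, so τ_n = 0.039706.
Rearranging for μ₀: μ₀ = (μ_n·τ_n − τ_data·x̄)/τ₀ = (286.6486·0.039706 − 0.037051·272.0) / 0.002655 = 1.303797/0.002655 ≈ 491.1.

μ₀ = 491.1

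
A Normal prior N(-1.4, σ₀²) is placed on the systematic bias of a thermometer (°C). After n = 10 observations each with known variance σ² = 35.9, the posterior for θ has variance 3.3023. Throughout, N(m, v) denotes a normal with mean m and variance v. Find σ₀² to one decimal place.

σ₀² = 41.2

For the Normal–Normal model with known σ², precisions add: τ_n = τ₀ + n/σ².
So 1/σ₀² = 1/3.3023 − 10/35.9 = 0.302819 − 0.278552 = 0.024267.
Hence σ₀² = 1/0.024267 ≈ 41.2.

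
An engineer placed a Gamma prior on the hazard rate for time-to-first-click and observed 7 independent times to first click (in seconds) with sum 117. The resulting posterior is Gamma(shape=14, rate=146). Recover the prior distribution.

Gamma–exponential conjugacy: posterior shape = α + n, posterior rate = β + Σtᵢ.
So α = 14 − 7 = 7 and β = 146 − 117 = 29.

Gamma(shape=7, rate=29)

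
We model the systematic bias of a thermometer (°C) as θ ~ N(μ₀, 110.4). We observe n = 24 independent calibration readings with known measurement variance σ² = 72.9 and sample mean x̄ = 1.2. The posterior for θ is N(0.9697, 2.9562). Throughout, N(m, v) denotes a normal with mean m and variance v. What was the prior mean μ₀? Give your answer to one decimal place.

μ₀ = -7.4

With known observation variance, the Normal–Normal posterior has precision τ_n = τ₀ + n/σ² and mean μ_n = (τ₀μ₀ + (n/σ²)x̄)/τ_n.
Here τ₀ = 1/110.4 = 0.009058 and τ_data = 24/72.9 = 0.329218, so τ_n = 0.338276.
Rearranging for μ₀: μ₀ = (μ_n·τ_n − τ_data·x̄)/τ₀ = (0.9697·0.338276 − 0.329218·1.2) / 0.009058 = -0.067035/0.009058 ≈ -7.4.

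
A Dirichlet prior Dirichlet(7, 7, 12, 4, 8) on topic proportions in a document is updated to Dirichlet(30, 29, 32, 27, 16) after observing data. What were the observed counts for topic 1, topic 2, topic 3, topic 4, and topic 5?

For a Dirichlet(α) prior with multinomial counts c, the posterior is Dirichlet(α + c) componentwise.
Counts are posterior − prior componentwise: 30−7=23, 29−7=22, 32−12=20, 27−4=23, 16−8=8.

counts (23, 22, 20, 23, 8)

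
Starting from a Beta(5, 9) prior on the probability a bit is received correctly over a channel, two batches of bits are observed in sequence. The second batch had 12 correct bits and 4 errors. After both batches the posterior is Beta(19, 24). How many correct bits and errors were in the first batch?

Because Beta–binomial updating is additive in the counts, the combined data contributed (α_post−α_prior, β_post−β_prior) successes and failures.
Total across both batches: 19−5=14 correct bits, 24−9=15 errors.
Subtract the second batch: 14−12=2 correct bits and 15−4=11 errors.

2 correct bits and 11 errors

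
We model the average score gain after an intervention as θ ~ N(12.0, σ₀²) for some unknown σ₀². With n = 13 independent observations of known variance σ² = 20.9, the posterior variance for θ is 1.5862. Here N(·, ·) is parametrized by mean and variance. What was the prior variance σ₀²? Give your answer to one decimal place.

Posterior precision equals prior precision plus data precision: 1/σ_n² = 1/σ₀² + n/σ².
So 1/σ₀² = 1/1.5862 − 13/20.9 = 0.630438 − 0.622010 = 0.008428.
Hence σ₀² = 1/0.008428 ≈ 118.7.

σ₀² = 118.7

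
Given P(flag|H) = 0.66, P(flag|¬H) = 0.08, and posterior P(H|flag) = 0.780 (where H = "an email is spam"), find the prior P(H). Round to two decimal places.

In odds form, posterior odds = prior odds × likelihood ratio, so prior odds = posterior odds ÷ LR.
Posterior odds = 0.780/(1−0.780) = 3.5455. LR = 0.66/0.08 = 8.2500.
Prior odds = 3.5455/8.2500 = 0.4298, so P(H) = 0.4298/(1+0.4298) ≈ 0.30.

P(H) = 0.30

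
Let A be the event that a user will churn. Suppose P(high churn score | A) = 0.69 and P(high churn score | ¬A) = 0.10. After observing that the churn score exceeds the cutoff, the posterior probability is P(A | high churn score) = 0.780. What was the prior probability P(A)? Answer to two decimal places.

Bayes' rule in odds form gives O(A|E) = O(A)·[P(E|A)/P(E|¬A)], hence O(A) = O(A|E)/LR.
Posterior odds = 0.780/(1−0.780) = 3.5455. LR = 0.69/0.10 = 6.9000.
Prior odds = 3.5455/6.9000 = 0.5138, so P(A) = 0.5138/(1+0.5138) ≈ 0.34.

P(A) = 0.34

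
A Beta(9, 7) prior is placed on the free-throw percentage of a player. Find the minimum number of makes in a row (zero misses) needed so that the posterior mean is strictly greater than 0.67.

k = 6

After k makes and 0 misses the posterior is Beta(9+k, 7), with mean (9+k)/(9+7+k).
Set (9+k)/(16+k) > 0.67 and solve: k > (0.67·16 − 9)/(1 − 0.67) = 5.212.
The smallest integer exceeding 5.212 is 6, and checking k=6: (15)/(22) = 0.6818 > 0.67.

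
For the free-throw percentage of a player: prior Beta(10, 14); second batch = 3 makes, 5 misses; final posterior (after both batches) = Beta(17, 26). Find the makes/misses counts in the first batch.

4 makes and 7 misses

Because Beta–binomial updating is additive in the counts, the combined data contributed (α_post−α_prior, β_post−β_prior) successes and failures.
Total across both batches: 17−10=7 makes, 26−14=12 misses.
Subtract the second batch: 7−3=4 makes and 12−5=7 misses.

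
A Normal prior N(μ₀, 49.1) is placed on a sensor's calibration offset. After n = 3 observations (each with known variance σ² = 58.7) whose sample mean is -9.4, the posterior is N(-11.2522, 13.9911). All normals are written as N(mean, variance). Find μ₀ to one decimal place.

μ₀ = -15.9

With known observation variance, the Normal–Normal posterior has precision τ_n = τ₀ + n/σ² and mean μ_n = (τ₀μ₀ + (n/σ²)x̄)/τ_n.
Here τ₀ = 1/49.1 = 0.020367 and τ_data = 3/58.7 = 0.051107, so τ_n = 0.071474.
Rearranging for μ₀: μ₀ = (μ_n·τ_n − τ_data·x̄)/τ₀ = (-11.2522·0.071474 − 0.051107·-9.4) / 0.020367 = -0.323834/0.020367 ≈ -15.9.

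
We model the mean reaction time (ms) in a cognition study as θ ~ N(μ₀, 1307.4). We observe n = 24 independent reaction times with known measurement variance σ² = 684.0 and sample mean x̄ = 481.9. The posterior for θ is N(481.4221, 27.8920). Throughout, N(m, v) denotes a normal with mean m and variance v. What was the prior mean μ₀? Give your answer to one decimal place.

μ₀ = 459.5

With known observation variance, the Normal–Normal posterior has precision τ_n = τ₀ + n/σ² and mean μ_n = (τ₀μ₀ + (n/σ²)x̄)/τ_n.
Here τ₀ = 1/1307.4 = 0.000765 and τ_data = 24/684.0 = 0.035088, so τ_n = 0.035853.
Rearranging for μ₀: μ₀ = (μ_n·τ_n − τ_data·x̄)/τ₀ = (481.4221·0.035853 − 0.035088·481.9) / 0.000765 = 0.351519/0.000765 ≈ 459.5.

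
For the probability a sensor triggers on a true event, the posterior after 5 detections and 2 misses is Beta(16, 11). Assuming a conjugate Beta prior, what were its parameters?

Beta(11, 9)

Beta is conjugate to the binomial likelihood: posterior = Beta(α+s, β+f).
So α = 16 − 5 = 11 and β = 11 − 2 = 9.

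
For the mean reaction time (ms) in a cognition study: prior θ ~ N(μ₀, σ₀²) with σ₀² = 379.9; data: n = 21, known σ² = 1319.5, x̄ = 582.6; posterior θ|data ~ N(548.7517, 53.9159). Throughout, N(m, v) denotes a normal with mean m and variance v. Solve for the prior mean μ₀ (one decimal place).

μ₀ = 344.1

With known observation variance, the Normal–Normal posterior has precision τ_n = τ₀ + n/σ² and mean μ_n = (τ₀μ₀ + (n/σ²)x̄)/τ_n.
Here τ₀ = 1/379.9 = 0.002632 and τ_data = 21/1319.5 = 0.015915, so τ_n = 0.018547.
Rearranging for μ₀: μ₀ = (μ_n·τ_n − τ_data·x̄)/τ₀ = (548.7517·0.018547 − 0.015915·582.6) / 0.002632 = 0.905619/0.002632 ≈ 344.1.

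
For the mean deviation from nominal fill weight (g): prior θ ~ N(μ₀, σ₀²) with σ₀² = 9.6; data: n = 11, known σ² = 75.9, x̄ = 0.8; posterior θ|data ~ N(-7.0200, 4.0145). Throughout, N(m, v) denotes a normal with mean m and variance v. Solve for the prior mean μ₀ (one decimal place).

μ₀ = -17.9

The posterior mean is a precision-weighted average: μ_n = (τ₀μ₀ + τ_data·x̄)/(τ₀+τ_data), with τ₀=1/σ₀² and τ_data=n/σ².
Here τ₀ = 1/9.6 = 0.104167 and τ_data = 11/75.9 = 0.144928, so τ_n = 0.249095.
Rearranging for μ₀: μ₀ = (μ_n·τ_n − τ_data·x̄)/τ₀ = (-7.0200·0.249095 − 0.144928·0.8) / 0.104167 = -1.864589/0.104167 ≈ -17.9.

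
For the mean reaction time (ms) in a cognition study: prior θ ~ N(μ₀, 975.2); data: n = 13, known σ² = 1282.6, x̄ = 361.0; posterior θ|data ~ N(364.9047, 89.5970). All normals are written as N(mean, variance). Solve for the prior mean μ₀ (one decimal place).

With known observation variance, the Normal–Normal posterior has precision τ_n = τ₀ + n/σ² and mean μ_n = (τ₀μ₀ + (n/σ²)x̄)/τ_n.
Here τ₀ = 1/975.2 = 0.001025 and τ_data = 13/1282.6 = 0.010136, so τ_n = 0.011161.
Rearranging for μ₀: μ₀ = (μ_n·τ_n − τ_data·x̄)/τ₀ = (364.9047·0.011161 − 0.010136·361.0) / 0.001025 = 0.413605/0.001025 ≈ 403.5.

μ₀ = 403.5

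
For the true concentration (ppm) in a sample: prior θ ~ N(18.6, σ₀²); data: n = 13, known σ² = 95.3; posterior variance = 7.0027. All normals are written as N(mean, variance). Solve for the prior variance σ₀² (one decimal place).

σ₀² = 156.5

Posterior precision equals prior precision plus data precision: 1/σ_n² = 1/σ₀² + n/σ².
So 1/σ₀² = 1/7.0027 − 13/95.3 = 0.142802 − 0.136411 = 0.006391.
Hence σ₀² = 1/0.006391 ≈ 156.5.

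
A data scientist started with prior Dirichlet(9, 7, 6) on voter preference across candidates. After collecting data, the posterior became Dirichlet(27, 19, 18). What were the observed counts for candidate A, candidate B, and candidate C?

counts (18, 12, 12)

For a Dirichlet(α) prior with multinomial counts c, the posterior is Dirichlet(α + c) componentwise.
Counts are posterior − prior componentwise: 27−9=18, 19−7=12, 18−6=12.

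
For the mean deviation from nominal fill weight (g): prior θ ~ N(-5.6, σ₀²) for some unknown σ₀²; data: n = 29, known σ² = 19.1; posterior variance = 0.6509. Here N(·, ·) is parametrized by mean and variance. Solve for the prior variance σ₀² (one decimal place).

Posterior precision equals prior precision plus data precision: 1/σ_n² = 1/σ₀² + n/σ².
So 1/σ₀² = 1/0.6509 − 29/19.1 = 1.536334 − 1.518325 = 0.018009.
Hence σ₀² = 1/0.018009 ≈ 55.5.

σ₀² = 55.5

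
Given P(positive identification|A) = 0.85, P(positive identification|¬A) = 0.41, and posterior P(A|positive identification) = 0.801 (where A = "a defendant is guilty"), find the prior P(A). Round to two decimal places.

Bayes' rule in odds form gives O(A|E) = O(A)·[P(E|A)/P(E|¬A)], hence O(A) = O(A|E)/LR.
Posterior odds = 0.801/(1−0.801) = 4.0251. LR = 0.85/0.41 = 2.0732.
Prior odds = 4.0251/2.0732 = 1.9415, so P(A) = 1.9415/(1+1.9415) ≈ 0.66.

P(A) = 0.66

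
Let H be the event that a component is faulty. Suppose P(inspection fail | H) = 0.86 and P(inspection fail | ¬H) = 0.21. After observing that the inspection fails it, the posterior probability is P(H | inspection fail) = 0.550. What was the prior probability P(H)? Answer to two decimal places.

Bayes' rule in odds form gives O(H|E) = O(H)·[P(E|H)/P(E|¬H)], hence O(H) = O(H|E)/LR.
Posterior odds = 0.550/(1−0.550) = 1.2222. LR = 0.86/0.21 = 4.0952.
Prior odds = 1.2222/4.0952 = 0.2984, so P(H) = 0.2984/(1+0.2984) ≈ 0.23.

P(H) = 0.23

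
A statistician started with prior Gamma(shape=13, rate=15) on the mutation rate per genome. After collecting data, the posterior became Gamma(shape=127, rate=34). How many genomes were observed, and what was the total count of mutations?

n = 19 genomes with total 114 mutations

A Gamma(α, β) prior (rate parametrization) on a Poisson rate with n observations summing to S gives posterior Gamma(α+S, β+n).
Matching: Σxᵢ = 127 − 13 = 114 and n = 34 − 15 = 19.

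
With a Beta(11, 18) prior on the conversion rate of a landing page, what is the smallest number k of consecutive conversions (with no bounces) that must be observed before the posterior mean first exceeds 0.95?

After k conversions and 0 bounces the posterior is Beta(11+k, 18), with mean (11+k)/(11+18+k).
Set (11+k)/(29+k) > 0.95 and solve: k > (0.95·29 − 11)/(1 − 0.95) = 331.000.
The smallest integer exceeding 331.000 is 332.

k = 332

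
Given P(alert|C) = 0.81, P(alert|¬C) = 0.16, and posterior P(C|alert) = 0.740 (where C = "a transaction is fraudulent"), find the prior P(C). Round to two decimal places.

Bayes' rule in odds form gives O(C|E) = O(C)·[P(E|C)/P(E|¬C)], hence O(C) = O(C|E)/LR.
Posterior odds = 0.740/(1−0.740) = 2.8462. LR = 0.81/0.16 = 5.0625.
Prior odds = 2.8462/5.0625 = 0.5622, so P(C) = 0.5622/(1+0.5622) ≈ 0.36.

P(C) = 0.36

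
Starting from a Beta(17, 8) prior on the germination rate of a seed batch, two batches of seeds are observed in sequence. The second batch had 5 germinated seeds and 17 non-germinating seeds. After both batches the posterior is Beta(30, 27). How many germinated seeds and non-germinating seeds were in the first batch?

Because Beta–binomial updating is additive in the counts, the combined data contributed (α_post−α_prior, β_post−β_prior) successes and failures.
Total across both batches: 30−17=13 germinated seeds, 27−8=19 non-germinating seeds.
Subtract the second batch: 13−5=8 germinated seeds and 19−17=2 non-germinating seeds.

8 germinated seeds and 2 non-germinating seeds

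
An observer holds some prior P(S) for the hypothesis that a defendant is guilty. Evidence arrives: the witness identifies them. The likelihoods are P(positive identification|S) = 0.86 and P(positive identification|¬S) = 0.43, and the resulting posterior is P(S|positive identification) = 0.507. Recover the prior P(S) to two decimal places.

In odds form, posterior odds = prior odds × likelihood ratio, so prior odds = posterior odds ÷ LR.
Posterior odds = 0.507/(1−0.507) = 1.0284. LR = 0.86/0.43 = 2.0000.
Prior odds = 1.0284/2.0000 = 0.5142, so P(S) = 0.5142/(1+0.5142) ≈ 0.34.

P(S) = 0.34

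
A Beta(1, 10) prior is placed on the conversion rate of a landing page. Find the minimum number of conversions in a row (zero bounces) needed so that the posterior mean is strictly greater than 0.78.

After k conversions and 0 bounces the posterior is Beta(1+k, 10), with mean (1+k)/(1+10+k).
Set (1+k)/(11+k) > 0.78 and solve: k > (0.78·11 − 1)/(1 − 0.78) = 34.455.
The smallest integer exceeding 34.455 is 35, and checking k=35: (36)/(46) = 0.7826 > 0.78.

k = 35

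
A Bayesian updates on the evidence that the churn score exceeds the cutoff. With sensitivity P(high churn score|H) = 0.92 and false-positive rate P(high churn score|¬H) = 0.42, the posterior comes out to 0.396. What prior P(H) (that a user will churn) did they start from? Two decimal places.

P(H) = 0.23

Bayes' rule in odds form gives O(H|E) = O(H)·[P(E|H)/P(E|¬H)], hence O(H) = O(H|E)/LR.
Posterior odds = 0.396/(1−0.396) = 0.6556. LR = 0.92/0.42 = 2.1905.
Prior odds = 0.6556/2.1905 = 0.2993, so P(H) = 0.2993/(1+0.2993) ≈ 0.23.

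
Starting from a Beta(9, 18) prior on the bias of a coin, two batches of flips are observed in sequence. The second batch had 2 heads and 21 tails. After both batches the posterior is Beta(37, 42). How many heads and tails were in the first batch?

26 heads and 3 tails

Because Beta–binomial updating is additive in the counts, the combined data contributed (α_post−α_prior, β_post−β_prior) successes and failures.
Total across both batches: 37−9=28 heads, 42−18=24 tails.
Subtract the second batch: 28−2=26 heads and 24−21=3 tails.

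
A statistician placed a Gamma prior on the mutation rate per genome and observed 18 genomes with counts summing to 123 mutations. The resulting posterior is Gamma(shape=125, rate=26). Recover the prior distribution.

A Gamma(α, β) prior (rate parametrization) on a Poisson rate with n observations summing to S gives posterior Gamma(α+S, β+n).
So α = 125 − 123 = 2 and β = 26 − 18 = 8.

Gamma(shape=2, rate=8)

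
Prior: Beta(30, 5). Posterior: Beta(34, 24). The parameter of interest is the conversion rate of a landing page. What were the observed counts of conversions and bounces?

Beta is conjugate to the binomial likelihood: posterior = Beta(a+s, b+f).
So s = 34 − 30 = 4 and f = 24 − 5 = 19.

4 conversions and 19 bounces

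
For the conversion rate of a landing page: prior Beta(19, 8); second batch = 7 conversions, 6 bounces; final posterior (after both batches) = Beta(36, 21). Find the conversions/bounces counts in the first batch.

10 conversions and 7 bounces

Because Beta–binomial updating is additive in the counts, the combined data contributed (α_post−α_prior, β_post−β_prior) successes and failures.
Total across both batches: 36−19=17 conversions, 21−8=13 bounces.
Subtract the second batch: 17−7=10 conversions and 13−6=7 bounces.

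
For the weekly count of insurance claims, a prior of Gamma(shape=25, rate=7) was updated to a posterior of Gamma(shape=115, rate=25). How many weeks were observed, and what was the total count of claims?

A Gamma(α, β) prior (rate parametrization) on a Poisson rate with n observations summing to S gives posterior Gamma(α+S, β+n).
Matching: Σxᵢ = 115 − 25 = 90 and n = 25 − 7 = 18.

n = 18 weeks with total 90 claims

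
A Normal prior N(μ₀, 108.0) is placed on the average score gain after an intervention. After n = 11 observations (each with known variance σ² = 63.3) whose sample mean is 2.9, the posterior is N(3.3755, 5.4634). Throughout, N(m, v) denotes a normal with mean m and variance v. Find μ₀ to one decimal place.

μ₀ = 12.3

With known observation variance, the Normal–Normal posterior has precision τ_n = τ₀ + n/σ² and mean μ_n = (τ₀μ₀ + (n/σ²)x̄)/τ_n.
Here τ₀ = 1/108.0 = 0.009259 and τ_data = 11/63.3 = 0.173776, so τ_n = 0.183035.
Rearranging for μ₀: μ₀ = (μ_n·τ_n − τ_data·x̄)/τ₀ = (3.3755·0.183035 − 0.173776·2.9) / 0.009259 = 0.113884/0.009259 ≈ 12.3.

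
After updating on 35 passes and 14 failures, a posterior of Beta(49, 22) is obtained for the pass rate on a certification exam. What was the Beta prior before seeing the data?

A Beta(α, β) prior with s successes and f failures in binomial data gives a Beta(α+s, β+f) posterior.
Subtract the data counts: 49−35=14, 22−14=8.

Beta(14, 8)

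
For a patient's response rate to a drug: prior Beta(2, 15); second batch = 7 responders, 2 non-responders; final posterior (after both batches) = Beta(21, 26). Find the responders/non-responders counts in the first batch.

Because Beta–binomial updating is additive in the counts, the combined data contributed (α_post−α_prior, β_post−β_prior) successes and failures.
Total across both batches: 21−2=19 responders, 26−15=11 non-responders.
Subtract the second batch: 19−7=12 responders and 11−2=9 non-responders.

12 responders and 9 non-responders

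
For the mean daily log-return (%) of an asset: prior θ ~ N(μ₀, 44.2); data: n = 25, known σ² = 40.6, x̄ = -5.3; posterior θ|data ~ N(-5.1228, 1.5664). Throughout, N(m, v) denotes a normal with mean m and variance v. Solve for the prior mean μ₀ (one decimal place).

μ₀ = -0.3

The posterior mean is a precision-weighted average: μ_n = (τ₀μ₀ + τ_data·x̄)/(τ₀+τ_data), with τ₀=1/σ₀² and τ_data=n/σ².
Here τ₀ = 1/44.2 = 0.022624 and τ_data = 25/40.6 = 0.615764, so τ_n = 0.638388.
Rearranging for μ₀: μ₀ = (μ_n·τ_n − τ_data·x̄)/τ₀ = (-5.1228·0.638388 − 0.615764·-5.3) / 0.022624 = -0.006785/0.022624 ≈ -0.3.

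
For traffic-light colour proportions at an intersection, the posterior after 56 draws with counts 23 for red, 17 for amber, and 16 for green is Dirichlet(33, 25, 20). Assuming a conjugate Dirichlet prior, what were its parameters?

For a Dirichlet(α) prior with multinomial counts c, the posterior is Dirichlet(α + c) componentwise.
Subtract each count from the matching posterior parameter: 33−23=10, 25−17=8, 20−16=4.

Dirichlet(10, 8, 4)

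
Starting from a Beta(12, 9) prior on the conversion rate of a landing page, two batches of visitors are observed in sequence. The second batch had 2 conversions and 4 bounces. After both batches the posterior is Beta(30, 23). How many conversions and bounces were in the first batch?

16 conversions and 10 bounces

Because Beta–binomial updating is additive in the counts, the combined data contributed (α_post−α_prior, β_post−β_prior) successes and failures.
Total across both batches: 30−12=18 conversions, 23−9=14 bounces.
Subtract the second batch: 18−2=16 conversions and 14−4=10 bounces.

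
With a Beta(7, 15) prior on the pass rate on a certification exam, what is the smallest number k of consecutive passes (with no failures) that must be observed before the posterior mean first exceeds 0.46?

k = 6

After k passes and 0 failures the posterior is Beta(7+k, 15), with mean (7+k)/(7+15+k).
Set (7+k)/(22+k) > 0.46 and solve: k > (0.46·22 − 7)/(1 − 0.46) = 5.778.
The smallest integer exceeding 5.778 is 6.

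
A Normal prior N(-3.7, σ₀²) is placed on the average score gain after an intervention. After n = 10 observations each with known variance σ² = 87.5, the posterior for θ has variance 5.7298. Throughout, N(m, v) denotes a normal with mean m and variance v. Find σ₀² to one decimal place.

σ₀² = 16.6

For the Normal–Normal model with known σ², precisions add: τ_n = τ₀ + n/σ².
So 1/σ₀² = 1/5.7298 − 10/87.5 = 0.174526 − 0.114286 = 0.060240.
Hence σ₀² = 1/0.060240 ≈ 16.6.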